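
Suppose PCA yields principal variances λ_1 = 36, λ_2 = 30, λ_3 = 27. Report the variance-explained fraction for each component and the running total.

Step 1 — total variance = trace(Sigma) = Σ λ_i = 36 + 30 + 27 = 93.

Step 2 — fraction explained by component i = λ_i / Σ λ:
  PC1: 36/93 = 0.3871
  PC2: 30/93 = 0.3226
  PC3: 27/93 = 0.2903

Step 3 — cumulative fraction after k components = (λ_1 + ... + λ_k) / Σ λ:
  k = 1: 36/93 = 0.3871
  k = 2: (36 + 30)/93 = 66/93 = 0.7097
  k = 3: (36 + 30 + 27)/93 = 93/93 = 1

Summary (fraction, with percent):

explained: PC1 0.3871 (38.71%), PC2 0.3226 (32.26%), PC3 0.2903 (29.03%);  cumulative: 0.3871, 0.7097, 1


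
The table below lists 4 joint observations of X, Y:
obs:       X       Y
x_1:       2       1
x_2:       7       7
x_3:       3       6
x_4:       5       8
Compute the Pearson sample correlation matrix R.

Step 1 — column means:
  mean(X) = (2 + 7 + 3 + 5) / 4 = 17/4 = 4.25
  mean(Y) = (1 + 7 + 6 + 8) / 4 = 22/4 = 5.5

Step 2 — sample variances and covariances s[i,j] = (1/(n-1)) · Σ_k (x_{k,i} - mean_i) · (x_{k,j} - mean_j), with n-1 = 3:
  s[X,X] = ((-2.25)·(-2.25) + (2.75)·(2.75) + (-1.25)·(-1.25) + (0.75)·(0.75)) / 3 = 14.75/3 = 4.9167
  s[X,Y] = ((-2.25)·(-4.5) + (2.75)·(1.5) + (-1.25)·(0.5) + (0.75)·(2.5)) / 3 = 15.5/3 = 5.1667
  s[Y,Y] = ((-4.5)·(-4.5) + (1.5)·(1.5) + (0.5)·(0.5) + (2.5)·(2.5)) / 3 = 29/3 = 9.6667
  Sample standard deviations s_i = √(s[i,i]):
  s(X) = √(4.9167) = 2.2174
  s(Y) = √(9.6667) = 3.1091

Step 3 — r_{ij} = s_{ij} / (s_i · s_j):
  r[X,X] = 1 (diagonal).
  r[X,Y] = 5.1667 / (2.2174 · 3.1091) = 5.1667 / 6.894 = 0.7494
  r[Y,Y] = 1 (diagonal).

R is symmetric with unit diagonal. Assembling:

R = [[1, 0.7494],
 [0.7494, 1]]


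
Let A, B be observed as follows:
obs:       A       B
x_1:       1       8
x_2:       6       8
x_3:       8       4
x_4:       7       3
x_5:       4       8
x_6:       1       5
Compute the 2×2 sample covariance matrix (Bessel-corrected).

Step 1 — column means:
  mean(A) = (1 + 6 + 8 + 7 + 4 + 1) / 6 = 27/6 = 4.5
  mean(B) = (8 + 8 + 4 + 3 + 8 + 5) / 6 = 36/6 = 6

Step 2 — sample covariance S[i,j] = (1/(n-1)) · Σ_k (x_{k,i} - mean_i) · (x_{k,j} - mean_j), with n-1 = 5.
  S[A,A] = ((-3.5)·(-3.5) + (1.5)·(1.5) + (3.5)·(3.5) + (2.5)·(2.5) + (-0.5)·(-0.5) + (-3.5)·(-3.5)) / 5 = 45.5/5 = 9.1
  S[A,B] = ((-3.5)·(2) + (1.5)·(2) + (3.5)·(-2) + (2.5)·(-3) + (-0.5)·(2) + (-3.5)·(-1)) / 5 = -16/5 = -3.2
  S[B,B] = ((2)·(2) + (2)·(2) + (-2)·(-2) + (-3)·(-3) + (2)·(2) + (-1)·(-1)) / 5 = 26/5 = 5.2

S is symmetric (S[j,i] = S[i,j]). Assembling:

S = [[9.1, -3.2],
 [-3.2, 5.2]]


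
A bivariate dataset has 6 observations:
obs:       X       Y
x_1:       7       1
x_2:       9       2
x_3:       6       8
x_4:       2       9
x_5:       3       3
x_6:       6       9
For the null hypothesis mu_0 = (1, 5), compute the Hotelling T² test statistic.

Step 1 — sample mean vector:
  mean(X) = (7 + 9 + 6 + 2 + 3 + 6) / 6 = 33/6 = 5.5
  mean(Y) = (1 + 2 + 8 + 9 + 3 + 9) / 6 = 32/6 = 5.3333
  x̄ = (5.5, 5.3333),  deviation x̄ - mu_0 = (5.5, 5.3333) - (1, 5) = (4.5, 0.3333).

Step 2 — sample covariance matrix, S[i,j] = (1/(n-1)) · Σ_k (x_{k,i} - mean_i) · (x_{k,j} - mean_j), divisor n-1 = 5:
  S[X,X] = ((1.5)·(1.5) + (3.5)·(3.5) + (0.5)·(0.5) + (-3.5)·(-3.5) + (-2.5)·(-2.5) + (0.5)·(0.5)) / 5 = 33.5/5 = 6.7
  S[X,Y] = ((1.5)·(-4.3333) + (3.5)·(-3.3333) + (0.5)·(2.6667) + (-3.5)·(3.6667) + (-2.5)·(-2.3333) + (0.5)·(3.6667)) / 5 = -22/5 = -4.4
  S[Y,Y] = ((-4.3333)·(-4.3333) + (-3.3333)·(-3.3333) + (2.6667)·(2.6667) + (3.6667)·(3.6667) + (-2.3333)·(-2.3333) + (3.6667)·(3.6667)) / 5 = 69.3333/5 = 13.8667
  S = [[6.7, -4.4],
 [-4.4, 13.8667]].

Step 3 — invert S. det(S) = 6.7·13.8667 - (-4.4)² = 73.5467.
  S^{-1} = (1/det) · [[d, -b], [-b, a]] = [[0.1885, 0.0598],
 [0.0598, 0.0911]].

Step 4 — quadratic form (x̄ - mu_0)^T · S^{-1} · (x̄ - mu_0):
  S^{-1} · (x̄ - mu_0) = (0.8684, 0.2996),
  (x̄ - mu_0)^T · [...] = (4.5)·(0.8684) + (0.3333)·(0.2996) = 4.0076.

Step 5 — scale by n: T² = 6 · 4.0076 = 24.0455.

T² ≈ 24.0455


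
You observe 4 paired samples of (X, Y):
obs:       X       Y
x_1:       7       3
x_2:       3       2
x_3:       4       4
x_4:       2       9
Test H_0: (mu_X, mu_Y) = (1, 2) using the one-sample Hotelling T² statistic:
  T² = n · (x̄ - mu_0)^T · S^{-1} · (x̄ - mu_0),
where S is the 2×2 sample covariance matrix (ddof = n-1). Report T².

Step 1 — sample mean vector:
  mean(X) = (7 + 3 + 4 + 2) / 4 = 16/4 = 4
  mean(Y) = (3 + 2 + 4 + 9) / 4 = 18/4 = 4.5
  x̄ = (4, 4.5),  deviation x̄ - mu_0 = (4, 4.5) - (1, 2) = (3, 2.5).

Step 2 — sample covariance matrix, S[i,j] = (1/(n-1)) · Σ_k (x_{k,i} - mean_i) · (x_{k,j} - mean_j), divisor n-1 = 3:
  S[X,X] = ((3)·(3) + (-1)·(-1) + (0)·(0) + (-2)·(-2)) / 3 = 14/3 = 4.6667
  S[X,Y] = ((3)·(-1.5) + (-1)·(-2.5) + (0)·(-0.5) + (-2)·(4.5)) / 3 = -11/3 = -3.6667
  S[Y,Y] = ((-1.5)·(-1.5) + (-2.5)·(-2.5) + (-0.5)·(-0.5) + (4.5)·(4.5)) / 3 = 29/3 = 9.6667
  S = [[4.6667, -3.6667],
 [-3.6667, 9.6667]].

Step 3 — invert S. det(S) = 4.6667·9.6667 - (-3.6667)² = 31.6667.
  S^{-1} = (1/det) · [[d, -b], [-b, a]] = [[0.3053, 0.1158],
 [0.1158, 0.1474]].

Step 4 — quadratic form (x̄ - mu_0)^T · S^{-1} · (x̄ - mu_0):
  S^{-1} · (x̄ - mu_0) = (1.2053, 0.7158),
  (x̄ - mu_0)^T · [...] = (3)·(1.2053) + (2.5)·(0.7158) = 5.4053.

Step 5 — scale by n: T² = 4 · 5.4053 = 21.6211.

T² ≈ 21.6211


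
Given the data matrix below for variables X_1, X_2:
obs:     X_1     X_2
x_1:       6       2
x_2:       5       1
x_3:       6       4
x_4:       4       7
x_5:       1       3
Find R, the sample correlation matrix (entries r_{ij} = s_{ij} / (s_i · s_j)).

Step 1 — column means:
  mean(X_1) = (6 + 5 + 6 + 4 + 1) / 5 = 22/5 = 4.4
  mean(X_2) = (2 + 1 + 4 + 7 + 3) / 5 = 17/5 = 3.4

Step 2 — sample variances and covariances s[i,j] = (1/(n-1)) · Σ_k (x_{k,i} - mean_i) · (x_{k,j} - mean_j), with n-1 = 4:
  s[X_1,X_1] = ((1.6)·(1.6) + (0.6)·(0.6) + (1.6)·(1.6) + (-0.4)·(-0.4) + (-3.4)·(-3.4)) / 4 = 17.2/4 = 4.3
  s[X_1,X_2] = ((1.6)·(-1.4) + (0.6)·(-2.4) + (1.6)·(0.6) + (-0.4)·(3.6) + (-3.4)·(-0.4)) / 4 = -2.8/4 = -0.7
  s[X_2,X_2] = ((-1.4)·(-1.4) + (-2.4)·(-2.4) + (0.6)·(0.6) + (3.6)·(3.6) + (-0.4)·(-0.4)) / 4 = 21.2/4 = 5.3
  Sample standard deviations s_i = √(s[i,i]):
  s(X_1) = √(4.3) = 2.0736
  s(X_2) = √(5.3) = 2.3022

Step 3 — r_{ij} = s_{ij} / (s_i · s_j):
  r[X_1,X_1] = 1 (diagonal).
  r[X_1,X_2] = -0.7 / (2.0736 · 2.3022) = -0.7 / 4.7739 = -0.1466
  r[X_2,X_2] = 1 (diagonal).

R is symmetric with unit diagonal. Assembling:

R = [[1, -0.1466],
 [-0.1466, 1]]


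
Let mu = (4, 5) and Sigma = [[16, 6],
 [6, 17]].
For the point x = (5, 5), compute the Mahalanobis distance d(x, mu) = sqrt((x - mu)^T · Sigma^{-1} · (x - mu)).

Step 1 — centre the observation: (x - mu) = (1, 0).

Step 2 — invert Sigma. det(Sigma) = 16·17 - (6)² = 236.
  Sigma^{-1} = (1/det) · [[d, -b], [-b, a]] = [[0.072, -0.0254],
 [-0.0254, 0.0678]].

Step 3 — form the quadratic (x - mu)^T · Sigma^{-1} · (x - mu):
  Sigma^{-1} · (x - mu) = (0.072, -0.0254).
  (x - mu)^T · [Sigma^{-1} · (x - mu)] = (1)·(0.072) + (0)·(-0.0254) = 0.072.

Step 4 — take square root: d = √(0.072) ≈ 0.2684.

d(x, mu) = √(0.072) ≈ 0.2684


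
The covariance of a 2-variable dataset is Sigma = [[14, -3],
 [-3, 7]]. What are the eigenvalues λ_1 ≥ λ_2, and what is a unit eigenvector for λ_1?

Step 1 — characteristic polynomial of 2×2 Sigma:
  det(Sigma - λI) = λ² - trace · λ + det = 0.
  trace = 14 + 7 = 21, det = 14·7 - (-3)² = 89.
Step 2 — discriminant:
  Δ = trace² - 4·det = 441 - 356 = 85.
Step 3 — eigenvalues:
  λ = (trace ± √Δ)/2 = (21 ± 9.2195)/2,
  λ_1 = 15.1098,  λ_2 = 5.8902.

Step 4 — unit eigenvector for λ_1: solve (Sigma - λ_1 I)v = 0. First row:
  (14 - 15.1098)·v_x + (-3)·v_y = 0, i.e. (-1.1098)·v_x + (-3)·v_y = 0,
  so v ∝ (b, λ_1 - a) = (-3, 1.1098); multiply by -1 so the first entry is positive: u = (3, -1.1098).
  ||u|| = √((3)² + (-1.1098)²) = √(10.2316) ≈ 3.1987,
  v_1 = u/||u|| ≈ (0.9379, -0.3469) (||v_1|| = 1).

λ_1 = 15.1098,  λ_2 = 5.8902;  v_1 ≈ (0.9379, -0.3469)


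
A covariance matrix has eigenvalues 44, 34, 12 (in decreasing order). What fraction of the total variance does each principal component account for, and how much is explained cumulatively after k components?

Step 1 — total variance = trace(Sigma) = Σ λ_i = 44 + 34 + 12 = 90.

Step 2 — fraction explained by component i = λ_i / Σ λ:
  PC1: 44/90 = 0.4889
  PC2: 34/90 = 0.3778
  PC3: 12/90 = 0.1333

Step 3 — cumulative fraction after k components = (λ_1 + ... + λ_k) / Σ λ:
  k = 1: 44/90 = 0.4889
  k = 2: (44 + 34)/90 = 78/90 = 0.8667
  k = 3: (44 + 34 + 12)/90 = 90/90 = 1

Summary (fraction, with percent):

explained: PC1 0.4889 (48.89%), PC2 0.3778 (37.78%), PC3 0.1333 (13.33%);  cumulative: 0.4889, 0.8667, 1


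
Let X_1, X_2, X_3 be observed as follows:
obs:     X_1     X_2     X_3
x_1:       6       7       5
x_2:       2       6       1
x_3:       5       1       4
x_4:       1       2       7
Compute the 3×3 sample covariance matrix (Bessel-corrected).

Step 1 — column means:
  mean(X_1) = (6 + 2 + 5 + 1) / 4 = 14/4 = 3.5
  mean(X_2) = (7 + 6 + 1 + 2) / 4 = 16/4 = 4
  mean(X_3) = (5 + 1 + 4 + 7) / 4 = 17/4 = 4.25

Step 2 — sample covariance S[i,j] = (1/(n-1)) · Σ_k (x_{k,i} - mean_i) · (x_{k,j} - mean_j), with n-1 = 3.
  S[X_1,X_1] = ((2.5)·(2.5) + (-1.5)·(-1.5) + (1.5)·(1.5) + (-2.5)·(-2.5)) / 3 = 17/3 = 5.6667
  S[X_1,X_2] = ((2.5)·(3) + (-1.5)·(2) + (1.5)·(-3) + (-2.5)·(-2)) / 3 = 5/3 = 1.6667
  S[X_1,X_3] = ((2.5)·(0.75) + (-1.5)·(-3.25) + (1.5)·(-0.25) + (-2.5)·(2.75)) / 3 = -0.5/3 = -0.1667
  S[X_2,X_2] = ((3)·(3) + (2)·(2) + (-3)·(-3) + (-2)·(-2)) / 3 = 26/3 = 8.6667
  S[X_2,X_3] = ((3)·(0.75) + (2)·(-3.25) + (-3)·(-0.25) + (-2)·(2.75)) / 3 = -9/3 = -3
  S[X_3,X_3] = ((0.75)·(0.75) + (-3.25)·(-3.25) + (-0.25)·(-0.25) + (2.75)·(2.75)) / 3 = 18.75/3 = 6.25

S is symmetric (S[j,i] = S[i,j]). Assembling:

S = [[5.6667, 1.6667, -0.1667],
 [1.6667, 8.6667, -3],
 [-0.1667, -3, 6.25]]


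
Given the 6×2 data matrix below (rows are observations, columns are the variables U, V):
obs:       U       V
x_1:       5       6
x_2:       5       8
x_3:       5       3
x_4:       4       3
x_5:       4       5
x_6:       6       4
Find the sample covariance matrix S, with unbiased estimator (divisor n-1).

Step 1 — column means:
  mean(U) = (5 + 5 + 5 + 4 + 4 + 6) / 6 = 29/6 = 4.8333
  mean(V) = (6 + 8 + 3 + 3 + 5 + 4) / 6 = 29/6 = 4.8333

Step 2 — sample covariance S[i,j] = (1/(n-1)) · Σ_k (x_{k,i} - mean_i) · (x_{k,j} - mean_j), with n-1 = 5.
  S[U,U] = ((0.1667)·(0.1667) + (0.1667)·(0.1667) + (0.1667)·(0.1667) + (-0.8333)·(-0.8333) + (-0.8333)·(-0.8333) + (1.1667)·(1.1667)) / 5 = 2.8333/5 = 0.5667
  S[U,V] = ((0.1667)·(1.1667) + (0.1667)·(3.1667) + (0.1667)·(-1.8333) + (-0.8333)·(-1.8333) + (-0.8333)·(0.1667) + (1.1667)·(-0.8333)) / 5 = 0.8333/5 = 0.1667
  S[V,V] = ((1.1667)·(1.1667) + (3.1667)·(3.1667) + (-1.8333)·(-1.8333) + (-1.8333)·(-1.8333) + (0.1667)·(0.1667) + (-0.8333)·(-0.8333)) / 5 = 18.8333/5 = 3.7667

S is symmetric (S[j,i] = S[i,j]). Assembling:

S = [[0.5667, 0.1667],
 [0.1667, 3.7667]]


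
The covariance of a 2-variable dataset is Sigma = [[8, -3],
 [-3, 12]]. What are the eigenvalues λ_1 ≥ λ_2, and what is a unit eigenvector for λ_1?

Step 1 — characteristic polynomial of 2×2 Sigma:
  det(Sigma - λI) = λ² - trace · λ + det = 0.
  trace = 8 + 12 = 20, det = 8·12 - (-3)² = 87.
Step 2 — discriminant:
  Δ = trace² - 4·det = 400 - 348 = 52.
Step 3 — eigenvalues:
  λ = (trace ± √Δ)/2 = (20 ± 7.2111)/2,
  λ_1 = 13.6056,  λ_2 = 6.3944.

Step 4 — unit eigenvector for λ_1: solve (Sigma - λ_1 I)v = 0. First row:
  (8 - 13.6056)·v_x + (-3)·v_y = 0, i.e. (-5.6056)·v_x + (-3)·v_y = 0,
  so v ∝ (b, λ_1 - a) = (-3, 5.6056); multiply by -1 so the first entry is positive: u = (3, -5.6056).
  ||u|| = √((3)² + (-5.6056)²) = √(40.4222) ≈ 6.3578,
  v_1 = u/||u|| ≈ (0.4719, -0.8817) (||v_1|| = 1).

λ_1 = 13.6056,  λ_2 = 6.3944;  v_1 ≈ (0.4719, -0.8817)


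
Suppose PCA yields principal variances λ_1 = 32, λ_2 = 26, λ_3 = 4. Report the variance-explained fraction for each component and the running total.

Step 1 — total variance = trace(Sigma) = Σ λ_i = 32 + 26 + 4 = 62.

Step 2 — fraction explained by component i = λ_i / Σ λ:
  PC1: 32/62 = 0.5161
  PC2: 26/62 = 0.4194
  PC3: 4/62 = 0.0645

Step 3 — cumulative fraction after k components = (λ_1 + ... + λ_k) / Σ λ:
  k = 1: 32/62 = 0.5161
  k = 2: (32 + 26)/62 = 58/62 = 0.9355
  k = 3: (32 + 26 + 4)/62 = 62/62 = 1

Summary (fraction, with percent):

explained: PC1 0.5161 (51.61%), PC2 0.4194 (41.94%), PC3 0.0645 (6.45%);  cumulative: 0.5161, 0.9355, 1


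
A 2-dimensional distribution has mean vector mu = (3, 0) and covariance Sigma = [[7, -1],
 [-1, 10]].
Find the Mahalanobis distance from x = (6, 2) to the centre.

Step 1 — centre the observation: (x - mu) = (3, 2).

Step 2 — invert Sigma. det(Sigma) = 7·10 - (-1)² = 69.
  Sigma^{-1} = (1/det) · [[d, -b], [-b, a]] = [[0.1449, 0.0145],
 [0.0145, 0.1014]].

Step 3 — form the quadratic (x - mu)^T · Sigma^{-1} · (x - mu):
  Sigma^{-1} · (x - mu) = (0.4638, 0.2464).
  (x - mu)^T · [Sigma^{-1} · (x - mu)] = (3)·(0.4638) + (2)·(0.2464) = 1.8841.

Step 4 — take square root: d = √(1.8841) ≈ 1.3726.

d(x, mu) = √(1.8841) ≈ 1.3726


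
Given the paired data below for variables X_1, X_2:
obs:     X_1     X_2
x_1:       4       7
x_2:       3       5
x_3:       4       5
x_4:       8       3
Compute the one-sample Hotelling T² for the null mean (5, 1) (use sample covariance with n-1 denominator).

Step 1 — sample mean vector:
  mean(X_1) = (4 + 3 + 4 + 8) / 4 = 19/4 = 4.75
  mean(X_2) = (7 + 5 + 5 + 3) / 4 = 20/4 = 5
  x̄ = (4.75, 5),  deviation x̄ - mu_0 = (4.75, 5) - (5, 1) = (-0.25, 4).

Step 2 — sample covariance matrix, S[i,j] = (1/(n-1)) · Σ_k (x_{k,i} - mean_i) · (x_{k,j} - mean_j), divisor n-1 = 3:
  S[X_1,X_1] = ((-0.75)·(-0.75) + (-1.75)·(-1.75) + (-0.75)·(-0.75) + (3.25)·(3.25)) / 3 = 14.75/3 = 4.9167
  S[X_1,X_2] = ((-0.75)·(2) + (-1.75)·(0) + (-0.75)·(0) + (3.25)·(-2)) / 3 = -8/3 = -2.6667
  S[X_2,X_2] = ((2)·(2) + (0)·(0) + (0)·(0) + (-2)·(-2)) / 3 = 8/3 = 2.6667
  S = [[4.9167, -2.6667],
 [-2.6667, 2.6667]].

Step 3 — invert S. det(S) = 4.9167·2.6667 - (-2.6667)² = 6.
  S^{-1} = (1/det) · [[d, -b], [-b, a]] = [[0.4444, 0.4444],
 [0.4444, 0.8194]].

Step 4 — quadratic form (x̄ - mu_0)^T · S^{-1} · (x̄ - mu_0):
  S^{-1} · (x̄ - mu_0) = (1.6667, 3.1667),
  (x̄ - mu_0)^T · [...] = (-0.25)·(1.6667) + (4)·(3.1667) = 12.25.

Step 5 — scale by n: T² = 4 · 12.25 = 49.

T² ≈ 49


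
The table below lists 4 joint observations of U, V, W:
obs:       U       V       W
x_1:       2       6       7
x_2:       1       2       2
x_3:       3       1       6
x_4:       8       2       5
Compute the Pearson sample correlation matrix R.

Step 1 — column means:
  mean(U) = (2 + 1 + 3 + 8) / 4 = 14/4 = 3.5
  mean(V) = (6 + 2 + 1 + 2) / 4 = 11/4 = 2.75
  mean(W) = (7 + 2 + 6 + 5) / 4 = 20/4 = 5

Step 2 — sample variances and covariances s[i,j] = (1/(n-1)) · Σ_k (x_{k,i} - mean_i) · (x_{k,j} - mean_j), with n-1 = 3:
  s[U,U] = ((-1.5)·(-1.5) + (-2.5)·(-2.5) + (-0.5)·(-0.5) + (4.5)·(4.5)) / 3 = 29/3 = 9.6667
  s[U,V] = ((-1.5)·(3.25) + (-2.5)·(-0.75) + (-0.5)·(-1.75) + (4.5)·(-0.75)) / 3 = -5.5/3 = -1.8333
  s[U,W] = ((-1.5)·(2) + (-2.5)·(-3) + (-0.5)·(1) + (4.5)·(0)) / 3 = 4/3 = 1.3333
  s[V,V] = ((3.25)·(3.25) + (-0.75)·(-0.75) + (-1.75)·(-1.75) + (-0.75)·(-0.75)) / 3 = 14.75/3 = 4.9167
  s[V,W] = ((3.25)·(2) + (-0.75)·(-3) + (-1.75)·(1) + (-0.75)·(0)) / 3 = 7/3 = 2.3333
  s[W,W] = ((2)·(2) + (-3)·(-3) + (1)·(1) + (0)·(0)) / 3 = 14/3 = 4.6667
  Sample standard deviations s_i = √(s[i,i]):
  s(U) = √(9.6667) = 3.1091
  s(V) = √(4.9167) = 2.2174
  s(W) = √(4.6667) = 2.1602

Step 3 — r_{ij} = s_{ij} / (s_i · s_j):
  r[U,U] = 1 (diagonal).
  r[U,V] = -1.8333 / (3.1091 · 2.2174) = -1.8333 / 6.894 = -0.2659
  r[U,W] = 1.3333 / (3.1091 · 2.1602) = 1.3333 / 6.7165 = 0.1985
  r[V,V] = 1 (diagonal).
  r[V,W] = 2.3333 / (2.2174 · 2.1602) = 2.3333 / 4.79 = 0.4871
  r[W,W] = 1 (diagonal).

R is symmetric with unit diagonal. Assembling:

R = [[1, -0.2659, 0.1985],
 [-0.2659, 1, 0.4871],
 [0.1985, 0.4871, 1]]


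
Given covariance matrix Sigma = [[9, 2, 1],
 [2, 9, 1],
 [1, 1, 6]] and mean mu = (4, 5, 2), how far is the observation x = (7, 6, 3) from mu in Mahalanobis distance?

Step 1 — centre the observation: (x - mu) = (3, 1, 1).

Step 2 — invert Sigma (cofactor / det for 3×3, or solve directly):
  Sigma^{-1} = [[0.1183, -0.0246, -0.0156],
 [-0.0246, 0.1183, -0.0156],
 [-0.0156, -0.0156, 0.1719]].

Step 3 — form the quadratic (x - mu)^T · Sigma^{-1} · (x - mu):
  Sigma^{-1} · (x - mu) = (0.3147, 0.029, 0.1094).
  (x - mu)^T · [Sigma^{-1} · (x - mu)] = (3)·(0.3147) + (1)·(0.029) + (1)·(0.1094) = 1.0826.

Step 4 — take square root: d = √(1.0826) ≈ 1.0405.

d(x, mu) = √(1.0826) ≈ 1.0405


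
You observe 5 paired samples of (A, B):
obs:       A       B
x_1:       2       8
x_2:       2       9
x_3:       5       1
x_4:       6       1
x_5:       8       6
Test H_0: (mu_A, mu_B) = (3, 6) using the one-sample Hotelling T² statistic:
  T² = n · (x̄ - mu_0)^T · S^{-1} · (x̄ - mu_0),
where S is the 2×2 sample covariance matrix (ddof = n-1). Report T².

Step 1 — sample mean vector:
  mean(A) = (2 + 2 + 5 + 6 + 8) / 5 = 23/5 = 4.6
  mean(B) = (8 + 9 + 1 + 1 + 6) / 5 = 25/5 = 5
  x̄ = (4.6, 5),  deviation x̄ - mu_0 = (4.6, 5) - (3, 6) = (1.6, -1).

Step 2 — sample covariance matrix, S[i,j] = (1/(n-1)) · Σ_k (x_{k,i} - mean_i) · (x_{k,j} - mean_j), divisor n-1 = 4:
  S[A,A] = ((-2.6)·(-2.6) + (-2.6)·(-2.6) + (0.4)·(0.4) + (1.4)·(1.4) + (3.4)·(3.4)) / 4 = 27.2/4 = 6.8
  S[A,B] = ((-2.6)·(3) + (-2.6)·(4) + (0.4)·(-4) + (1.4)·(-4) + (3.4)·(1)) / 4 = -22/4 = -5.5
  S[B,B] = ((3)·(3) + (4)·(4) + (-4)·(-4) + (-4)·(-4) + (1)·(1)) / 4 = 58/4 = 14.5
  S = [[6.8, -5.5],
 [-5.5, 14.5]].

Step 3 — invert S. det(S) = 6.8·14.5 - (-5.5)² = 68.35.
  S^{-1} = (1/det) · [[d, -b], [-b, a]] = [[0.2121, 0.0805],
 [0.0805, 0.0995]].

Step 4 — quadratic form (x̄ - mu_0)^T · S^{-1} · (x̄ - mu_0):
  S^{-1} · (x̄ - mu_0) = (0.259, 0.0293),
  (x̄ - mu_0)^T · [...] = (1.6)·(0.259) + (-1)·(0.0293) = 0.3851.

Step 5 — scale by n: T² = 5 · 0.3851 = 1.9254.

T² ≈ 1.9254


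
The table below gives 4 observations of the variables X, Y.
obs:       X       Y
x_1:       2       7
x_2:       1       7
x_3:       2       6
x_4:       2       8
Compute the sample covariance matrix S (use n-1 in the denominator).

Step 1 — column means:
  mean(X) = (2 + 1 + 2 + 2) / 4 = 7/4 = 1.75
  mean(Y) = (7 + 7 + 6 + 8) / 4 = 28/4 = 7

Step 2 — sample covariance S[i,j] = (1/(n-1)) · Σ_k (x_{k,i} - mean_i) · (x_{k,j} - mean_j), with n-1 = 3.
  S[X,X] = ((0.25)·(0.25) + (-0.75)·(-0.75) + (0.25)·(0.25) + (0.25)·(0.25)) / 3 = 0.75/3 = 0.25
  S[X,Y] = ((0.25)·(0) + (-0.75)·(0) + (0.25)·(-1) + (0.25)·(1)) / 3 = 0/3 = 0
  S[Y,Y] = ((0)·(0) + (0)·(0) + (-1)·(-1) + (1)·(1)) / 3 = 2/3 = 0.6667

S is symmetric (S[j,i] = S[i,j]). Assembling:

S = [[0.25, 0],
 [0, 0.6667]]


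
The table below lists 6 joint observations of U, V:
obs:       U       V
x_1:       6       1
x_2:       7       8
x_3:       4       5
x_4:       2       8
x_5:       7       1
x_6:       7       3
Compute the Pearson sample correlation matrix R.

Step 1 — column means:
  mean(U) = (6 + 7 + 4 + 2 + 7 + 7) / 6 = 33/6 = 5.5
  mean(V) = (1 + 8 + 5 + 8 + 1 + 3) / 6 = 26/6 = 4.3333

Step 2 — sample variances and covariances s[i,j] = (1/(n-1)) · Σ_k (x_{k,i} - mean_i) · (x_{k,j} - mean_j), with n-1 = 5:
  s[U,U] = ((0.5)·(0.5) + (1.5)·(1.5) + (-1.5)·(-1.5) + (-3.5)·(-3.5) + (1.5)·(1.5) + (1.5)·(1.5)) / 5 = 21.5/5 = 4.3
  s[U,V] = ((0.5)·(-3.3333) + (1.5)·(3.6667) + (-1.5)·(0.6667) + (-3.5)·(3.6667) + (1.5)·(-3.3333) + (1.5)·(-1.3333)) / 5 = -17/5 = -3.4
  s[V,V] = ((-3.3333)·(-3.3333) + (3.6667)·(3.6667) + (0.6667)·(0.6667) + (3.6667)·(3.6667) + (-3.3333)·(-3.3333) + (-1.3333)·(-1.3333)) / 5 = 51.3333/5 = 10.2667
  Sample standard deviations s_i = √(s[i,i]):
  s(U) = √(4.3) = 2.0736
  s(V) = √(10.2667) = 3.2042

Step 3 — r_{ij} = s_{ij} / (s_i · s_j):
  r[U,U] = 1 (diagonal).
  r[U,V] = -3.4 / (2.0736 · 3.2042) = -3.4 / 6.6443 = -0.5117
  r[V,V] = 1 (diagonal).

R is symmetric with unit diagonal. Assembling:

R = [[1, -0.5117],
 [-0.5117, 1]]


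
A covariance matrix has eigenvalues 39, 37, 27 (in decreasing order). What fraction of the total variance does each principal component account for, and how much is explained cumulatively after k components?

Step 1 — total variance = trace(Sigma) = Σ λ_i = 39 + 37 + 27 = 103.

Step 2 — fraction explained by component i = λ_i / Σ λ:
  PC1: 39/103 = 0.3786
  PC2: 37/103 = 0.3592
  PC3: 27/103 = 0.2621

Step 3 — cumulative fraction after k components = (λ_1 + ... + λ_k) / Σ λ:
  k = 1: 39/103 = 0.3786
  k = 2: (39 + 37)/103 = 76/103 = 0.7379
  k = 3: (39 + 37 + 27)/103 = 103/103 = 1

Summary (fraction, with percent):

explained: PC1 0.3786 (37.86%), PC2 0.3592 (35.92%), PC3 0.2621 (26.21%);  cumulative: 0.3786, 0.7379, 1


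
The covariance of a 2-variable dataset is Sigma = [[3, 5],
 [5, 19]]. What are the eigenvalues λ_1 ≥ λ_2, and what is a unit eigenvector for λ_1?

Step 1 — characteristic polynomial of 2×2 Sigma:
  det(Sigma - λI) = λ² - trace · λ + det = 0.
  trace = 3 + 19 = 22, det = 3·19 - (5)² = 32.
Step 2 — discriminant:
  Δ = trace² - 4·det = 484 - 128 = 356.
Step 3 — eigenvalues:
  λ = (trace ± √Δ)/2 = (22 ± 18.868)/2,
  λ_1 = 20.434,  λ_2 = 1.566.

Step 4 — unit eigenvector for λ_1: solve (Sigma - λ_1 I)v = 0. First row:
  (3 - 20.434)·v_x + (5)·v_y = 0, i.e. (-17.434)·v_x + (5)·v_y = 0,
  so v ∝ (b, λ_1 - a) = (5, 17.434) = u.
  ||u|| = √((5)² + (17.434)²) = √(328.9437) ≈ 18.1368,
  v_1 = u/||u|| ≈ (0.2757, 0.9612) (||v_1|| = 1).

λ_1 = 20.434,  λ_2 = 1.566;  v_1 ≈ (0.2757, 0.9612)


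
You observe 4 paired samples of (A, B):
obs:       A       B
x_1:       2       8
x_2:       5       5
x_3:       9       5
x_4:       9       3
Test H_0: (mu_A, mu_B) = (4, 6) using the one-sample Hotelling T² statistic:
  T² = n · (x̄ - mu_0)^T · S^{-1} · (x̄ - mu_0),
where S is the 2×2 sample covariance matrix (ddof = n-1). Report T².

Step 1 — sample mean vector:
  mean(A) = (2 + 5 + 9 + 9) / 4 = 25/4 = 6.25
  mean(B) = (8 + 5 + 5 + 3) / 4 = 21/4 = 5.25
  x̄ = (6.25, 5.25),  deviation x̄ - mu_0 = (6.25, 5.25) - (4, 6) = (2.25, -0.75).

Step 2 — sample covariance matrix, S[i,j] = (1/(n-1)) · Σ_k (x_{k,i} - mean_i) · (x_{k,j} - mean_j), divisor n-1 = 3:
  S[A,A] = ((-4.25)·(-4.25) + (-1.25)·(-1.25) + (2.75)·(2.75) + (2.75)·(2.75)) / 3 = 34.75/3 = 11.5833
  S[A,B] = ((-4.25)·(2.75) + (-1.25)·(-0.25) + (2.75)·(-0.25) + (2.75)·(-2.25)) / 3 = -18.25/3 = -6.0833
  S[B,B] = ((2.75)·(2.75) + (-0.25)·(-0.25) + (-0.25)·(-0.25) + (-2.25)·(-2.25)) / 3 = 12.75/3 = 4.25
  S = [[11.5833, -6.0833],
 [-6.0833, 4.25]].

Step 3 — invert S. det(S) = 11.5833·4.25 - (-6.0833)² = 12.2222.
  S^{-1} = (1/det) · [[d, -b], [-b, a]] = [[0.3477, 0.4977],
 [0.4977, 0.9477]].

Step 4 — quadratic form (x̄ - mu_0)^T · S^{-1} · (x̄ - mu_0):
  S^{-1} · (x̄ - mu_0) = (0.4091, 0.4091),
  (x̄ - mu_0)^T · [...] = (2.25)·(0.4091) + (-0.75)·(0.4091) = 0.6136.

Step 5 — scale by n: T² = 4 · 0.6136 = 2.4545.

T² ≈ 2.4545


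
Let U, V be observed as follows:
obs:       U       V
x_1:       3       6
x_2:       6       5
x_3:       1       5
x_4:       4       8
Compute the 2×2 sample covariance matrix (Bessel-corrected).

Step 1 — column means:
  mean(U) = (3 + 6 + 1 + 4) / 4 = 14/4 = 3.5
  mean(V) = (6 + 5 + 5 + 8) / 4 = 24/4 = 6

Step 2 — sample covariance S[i,j] = (1/(n-1)) · Σ_k (x_{k,i} - mean_i) · (x_{k,j} - mean_j), with n-1 = 3.
  S[U,U] = ((-0.5)·(-0.5) + (2.5)·(2.5) + (-2.5)·(-2.5) + (0.5)·(0.5)) / 3 = 13/3 = 4.3333
  S[U,V] = ((-0.5)·(0) + (2.5)·(-1) + (-2.5)·(-1) + (0.5)·(2)) / 3 = 1/3 = 0.3333
  S[V,V] = ((0)·(0) + (-1)·(-1) + (-1)·(-1) + (2)·(2)) / 3 = 6/3 = 2

S is symmetric (S[j,i] = S[i,j]). Assembling:

S = [[4.3333, 0.3333],
 [0.3333, 2]]


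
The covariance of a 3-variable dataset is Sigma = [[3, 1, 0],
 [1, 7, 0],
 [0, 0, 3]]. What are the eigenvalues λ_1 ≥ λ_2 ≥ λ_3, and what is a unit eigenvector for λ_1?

Step 1 — characteristic polynomial p(λ) = det(λI - Sigma) = λ³ - tr·λ² + c_1·λ - det, where tr = trace, c_1 = sum of the principal 2×2 minors, det = det(Sigma):
  tr = 3 + 7 + 3 = 13,
  c_1 = (3·7 - (1)²) + (3·3 - (0)²) + (7·3 - (0)²) = 20 + 9 + 21 = 50,
  det = 3·(7·3 - (0)²) - (1)·((1)·3 - (0)·(0)) + (0)·((1)·(0) - 7·(0)) = 3·(21) - (1)·(3) + (0)·(0) = 60.
  So p(λ) = λ³ - 13λ² + 50λ - 60.
Step 2 — look for an integer root (rational root theorem: any rational root is an integer divisor of 60). Testing λ = 3:
  p(3) = 27 - 117 + 150 - 60 = 0  ✓
  Dividing out (λ - 3): p(λ) = (λ - 3)(λ² - 10λ + 20).
Step 3 — remaining eigenvalues from the quadratic λ² - 10λ + 20 = 0:
  Δ = 10² - 4·20 = 100 - 80 = 20,  λ = (10 ± √20)/2 = (10 ± 4.4721)/2 ≈ 7.2361 or 2.7639.
  Sorted: λ_1 = 7.2361,  λ_2 = 3,  λ_3 = 2.7639  (check: sum = 13 = tr ✓).

Step 4 — unit eigenvector for λ_1 ≈ 7.2361: v spans the null space of (Sigma - λ_1 I), whose rows are
  r_1 = (-4.2361, 1, 0),  r_2 = (1, -0.2361, 0),  r_3 = (0, 0, -4.2361).
  v is orthogonal to every row, so take v ∝ r_1 × r_3 = ((1)·(-4.2361) - (0)·(0), (0)·(0) - (-4.2361)·(-4.2361), (-4.2361)·(0) - (1)·(0)) ≈ (-4.2361, -17.9443, 0).
  Rescale (multiply by -1 so the first nonzero entry is positive): u = (4.2361, 17.9443, 0).
  ||u|| = √((4.2361)² + (17.9443)² + (0)²) = √(339.9412) ≈ 18.4375,  v_1 = u/||u|| ≈ (0.2298, 0.9732, 0) (||v_1|| = 1).

λ_1 = 7.2361,  λ_2 = 3,  λ_3 = 2.7639;  v_1 ≈ (0.2298, 0.9732, 0)


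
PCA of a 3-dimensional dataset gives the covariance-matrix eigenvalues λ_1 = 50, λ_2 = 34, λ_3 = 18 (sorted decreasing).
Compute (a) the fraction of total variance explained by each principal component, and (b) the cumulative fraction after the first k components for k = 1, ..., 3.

Step 1 — total variance = trace(Sigma) = Σ λ_i = 50 + 34 + 18 = 102.

Step 2 — fraction explained by component i = λ_i / Σ λ:
  PC1: 50/102 = 0.4902
  PC2: 34/102 = 0.3333
  PC3: 18/102 = 0.1765

Step 3 — cumulative fraction after k components = (λ_1 + ... + λ_k) / Σ λ:
  k = 1: 50/102 = 0.4902
  k = 2: (50 + 34)/102 = 84/102 = 0.8235
  k = 3: (50 + 34 + 18)/102 = 102/102 = 1

Summary (fraction, with percent):

explained: PC1 0.4902 (49.02%), PC2 0.3333 (33.33%), PC3 0.1765 (17.65%);  cumulative: 0.4902, 0.8235, 1


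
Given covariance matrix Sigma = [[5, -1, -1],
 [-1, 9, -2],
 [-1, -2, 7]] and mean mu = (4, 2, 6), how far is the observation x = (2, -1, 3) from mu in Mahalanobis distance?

Step 1 — centre the observation: (x - mu) = (-2, -3, -3).

Step 2 — invert Sigma (cofactor / det for 3×3, or solve directly):
  Sigma^{-1} = [[0.2145, 0.0327, 0.04],
 [0.0327, 0.1236, 0.04],
 [0.04, 0.04, 0.16]].

Step 3 — form the quadratic (x - mu)^T · Sigma^{-1} · (x - mu):
  Sigma^{-1} · (x - mu) = (-0.6473, -0.5564, -0.68).
  (x - mu)^T · [Sigma^{-1} · (x - mu)] = (-2)·(-0.6473) + (-3)·(-0.5564) + (-3)·(-0.68) = 5.0036.

Step 4 — take square root: d = √(5.0036) ≈ 2.2369.

d(x, mu) = √(5.0036) ≈ 2.2369


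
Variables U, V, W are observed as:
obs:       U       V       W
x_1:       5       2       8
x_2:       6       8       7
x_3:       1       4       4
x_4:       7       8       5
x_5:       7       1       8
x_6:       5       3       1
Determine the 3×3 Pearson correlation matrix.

Step 1 — column means:
  mean(U) = (5 + 6 + 1 + 7 + 7 + 5) / 6 = 31/6 = 5.1667
  mean(V) = (2 + 8 + 4 + 8 + 1 + 3) / 6 = 26/6 = 4.3333
  mean(W) = (8 + 7 + 4 + 5 + 8 + 1) / 6 = 33/6 = 5.5

Step 2 — sample variances and covariances s[i,j] = (1/(n-1)) · Σ_k (x_{k,i} - mean_i) · (x_{k,j} - mean_j), with n-1 = 5:
  s[U,U] = ((-0.1667)·(-0.1667) + (0.8333)·(0.8333) + (-4.1667)·(-4.1667) + (1.8333)·(1.8333) + (1.8333)·(1.8333) + (-0.1667)·(-0.1667)) / 5 = 24.8333/5 = 4.9667
  s[U,V] = ((-0.1667)·(-2.3333) + (0.8333)·(3.6667) + (-4.1667)·(-0.3333) + (1.8333)·(3.6667) + (1.8333)·(-3.3333) + (-0.1667)·(-1.3333)) / 5 = 5.6667/5 = 1.1333
  s[U,W] = ((-0.1667)·(2.5) + (0.8333)·(1.5) + (-4.1667)·(-1.5) + (1.8333)·(-0.5) + (1.8333)·(2.5) + (-0.1667)·(-4.5)) / 5 = 11.5/5 = 2.3
  s[V,V] = ((-2.3333)·(-2.3333) + (3.6667)·(3.6667) + (-0.3333)·(-0.3333) + (3.6667)·(3.6667) + (-3.3333)·(-3.3333) + (-1.3333)·(-1.3333)) / 5 = 45.3333/5 = 9.0667
  s[V,W] = ((-2.3333)·(2.5) + (3.6667)·(1.5) + (-0.3333)·(-1.5) + (3.6667)·(-0.5) + (-3.3333)·(2.5) + (-1.3333)·(-4.5)) / 5 = -4/5 = -0.8
  s[W,W] = ((2.5)·(2.5) + (1.5)·(1.5) + (-1.5)·(-1.5) + (-0.5)·(-0.5) + (2.5)·(2.5) + (-4.5)·(-4.5)) / 5 = 37.5/5 = 7.5
  Sample standard deviations s_i = √(s[i,i]):
  s(U) = √(4.9667) = 2.2286
  s(V) = √(9.0667) = 3.0111
  s(W) = √(7.5) = 2.7386

Step 3 — r_{ij} = s_{ij} / (s_i · s_j):
  r[U,U] = 1 (diagonal).
  r[U,V] = 1.1333 / (2.2286 · 3.0111) = 1.1333 / 6.7105 = 0.1689
  r[U,W] = 2.3 / (2.2286 · 2.7386) = 2.3 / 6.1033 = 0.3768
  r[V,V] = 1 (diagonal).
  r[V,W] = -0.8 / (3.0111 · 2.7386) = -0.8 / 8.2462 = -0.097
  r[W,W] = 1 (diagonal).

R is symmetric with unit diagonal. Assembling:

R = [[1, 0.1689, 0.3768],
 [0.1689, 1, -0.097],
 [0.3768, -0.097, 1]]


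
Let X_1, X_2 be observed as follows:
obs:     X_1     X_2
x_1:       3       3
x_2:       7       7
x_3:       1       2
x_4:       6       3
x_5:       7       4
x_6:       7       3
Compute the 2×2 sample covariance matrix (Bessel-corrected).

Step 1 — column means:
  mean(X_1) = (3 + 7 + 1 + 6 + 7 + 7) / 6 = 31/6 = 5.1667
  mean(X_2) = (3 + 7 + 2 + 3 + 4 + 3) / 6 = 22/6 = 3.6667

Step 2 — sample covariance S[i,j] = (1/(n-1)) · Σ_k (x_{k,i} - mean_i) · (x_{k,j} - mean_j), with n-1 = 5.
  S[X_1,X_1] = ((-2.1667)·(-2.1667) + (1.8333)·(1.8333) + (-4.1667)·(-4.1667) + (0.8333)·(0.8333) + (1.8333)·(1.8333) + (1.8333)·(1.8333)) / 5 = 32.8333/5 = 6.5667
  S[X_1,X_2] = ((-2.1667)·(-0.6667) + (1.8333)·(3.3333) + (-4.1667)·(-1.6667) + (0.8333)·(-0.6667) + (1.8333)·(0.3333) + (1.8333)·(-0.6667)) / 5 = 13.3333/5 = 2.6667
  S[X_2,X_2] = ((-0.6667)·(-0.6667) + (3.3333)·(3.3333) + (-1.6667)·(-1.6667) + (-0.6667)·(-0.6667) + (0.3333)·(0.3333) + (-0.6667)·(-0.6667)) / 5 = 15.3333/5 = 3.0667

S is symmetric (S[j,i] = S[i,j]). Assembling:

S = [[6.5667, 2.6667],
 [2.6667, 3.0667]]


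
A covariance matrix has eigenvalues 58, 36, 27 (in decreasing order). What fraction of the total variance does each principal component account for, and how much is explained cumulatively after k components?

Step 1 — total variance = trace(Sigma) = Σ λ_i = 58 + 36 + 27 = 121.

Step 2 — fraction explained by component i = λ_i / Σ λ:
  PC1: 58/121 = 0.4793
  PC2: 36/121 = 0.2975
  PC3: 27/121 = 0.2231

Step 3 — cumulative fraction after k components = (λ_1 + ... + λ_k) / Σ λ:
  k = 1: 58/121 = 0.4793
  k = 2: (58 + 36)/121 = 94/121 = 0.7769
  k = 3: (58 + 36 + 27)/121 = 121/121 = 1

Summary (fraction, with percent):

explained: PC1 0.4793 (47.93%), PC2 0.2975 (29.75%), PC3 0.2231 (22.31%);  cumulative: 0.4793, 0.7769, 1


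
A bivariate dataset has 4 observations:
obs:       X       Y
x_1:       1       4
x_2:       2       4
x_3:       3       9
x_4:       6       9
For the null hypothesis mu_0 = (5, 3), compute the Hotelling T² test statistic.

Step 1 — sample mean vector:
  mean(X) = (1 + 2 + 3 + 6) / 4 = 12/4 = 3
  mean(Y) = (4 + 4 + 9 + 9) / 4 = 26/4 = 6.5
  x̄ = (3, 6.5),  deviation x̄ - mu_0 = (3, 6.5) - (5, 3) = (-2, 3.5).

Step 2 — sample covariance matrix, S[i,j] = (1/(n-1)) · Σ_k (x_{k,i} - mean_i) · (x_{k,j} - mean_j), divisor n-1 = 3:
  S[X,X] = ((-2)·(-2) + (-1)·(-1) + (0)·(0) + (3)·(3)) / 3 = 14/3 = 4.6667
  S[X,Y] = ((-2)·(-2.5) + (-1)·(-2.5) + (0)·(2.5) + (3)·(2.5)) / 3 = 15/3 = 5
  S[Y,Y] = ((-2.5)·(-2.5) + (-2.5)·(-2.5) + (2.5)·(2.5) + (2.5)·(2.5)) / 3 = 25/3 = 8.3333
  S = [[4.6667, 5],
 [5, 8.3333]].

Step 3 — invert S. det(S) = 4.6667·8.3333 - (5)² = 13.8889.
  S^{-1} = (1/det) · [[d, -b], [-b, a]] = [[0.6, -0.36],
 [-0.36, 0.336]].

Step 4 — quadratic form (x̄ - mu_0)^T · S^{-1} · (x̄ - mu_0):
  S^{-1} · (x̄ - mu_0) = (-2.46, 1.896),
  (x̄ - mu_0)^T · [...] = (-2)·(-2.46) + (3.5)·(1.896) = 11.556.

Step 5 — scale by n: T² = 4 · 11.556 = 46.224.

T² ≈ 46.224


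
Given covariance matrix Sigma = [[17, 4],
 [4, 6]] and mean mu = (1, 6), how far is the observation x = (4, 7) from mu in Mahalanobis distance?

Step 1 — centre the observation: (x - mu) = (3, 1).

Step 2 — invert Sigma. det(Sigma) = 17·6 - (4)² = 86.
  Sigma^{-1} = (1/det) · [[d, -b], [-b, a]] = [[0.0698, -0.0465],
 [-0.0465, 0.1977]].

Step 3 — form the quadratic (x - mu)^T · Sigma^{-1} · (x - mu):
  Sigma^{-1} · (x - mu) = (0.1628, 0.0581).
  (x - mu)^T · [Sigma^{-1} · (x - mu)] = (3)·(0.1628) + (1)·(0.0581) = 0.5465.

Step 4 — take square root: d = √(0.5465) ≈ 0.7393.

d(x, mu) = √(0.5465) ≈ 0.7393


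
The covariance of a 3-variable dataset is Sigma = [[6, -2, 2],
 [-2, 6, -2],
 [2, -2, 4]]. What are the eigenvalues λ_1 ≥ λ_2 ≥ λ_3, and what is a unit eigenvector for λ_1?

Step 1 — characteristic polynomial p(λ) = det(λI - Sigma) = λ³ - tr·λ² + c_1·λ - det, where tr = trace, c_1 = sum of the principal 2×2 minors, det = det(Sigma):
  tr = 6 + 6 + 4 = 16,
  c_1 = (6·6 - (-2)²) + (6·4 - (2)²) + (6·4 - (-2)²) = 32 + 20 + 20 = 72,
  det = 6·(6·4 - (-2)²) - (-2)·((-2)·4 - (-2)·(2)) + (2)·((-2)·(-2) - 6·(2)) = 6·(20) - (-2)·(-4) + (2)·(-8) = 96.
  So p(λ) = λ³ - 16λ² + 72λ - 96.
Step 2 — look for an integer root (rational root theorem: any rational root is an integer divisor of 96). Testing λ = 4:
  p(4) = 64 - 256 + 288 - 96 = 0  ✓
  Dividing out (λ - 4): p(λ) = (λ - 4)(λ² - 12λ + 24).
Step 3 — remaining eigenvalues from the quadratic λ² - 12λ + 24 = 0:
  Δ = 12² - 4·24 = 144 - 96 = 48,  λ = (12 ± √48)/2 = (12 ± 6.9282)/2 ≈ 9.4641 or 2.5359.
  Sorted: λ_1 = 9.4641,  λ_2 = 4,  λ_3 = 2.5359  (check: sum = 16 = tr ✓).

Step 4 — unit eigenvector for λ_1 ≈ 9.4641: v spans the null space of (Sigma - λ_1 I), whose rows are
  r_1 = (-3.4641, -2, 2),  r_2 = (-2, -3.4641, -2),  r_3 = (2, -2, -5.4641).
  v is orthogonal to every row, so take v ∝ r_1 × r_2 = ((-2)·(-2) - (2)·(-3.4641), (2)·(-2) - (-3.4641)·(-2), (-3.4641)·(-3.4641) - (-2)·(-2)) ≈ (10.9282, -10.9282, 8).
  Let u = (10.9282, -10.9282, 8).
  ||u|| = √((10.9282)² + (-10.9282)² + (8)²) = √(302.8513) ≈ 17.4026,  v_1 = u/||u|| ≈ (0.628, -0.628, 0.4597) (||v_1|| = 1).

λ_1 = 9.4641,  λ_2 = 4,  λ_3 = 2.5359;  v_1 ≈ (0.628, -0.628, 0.4597)


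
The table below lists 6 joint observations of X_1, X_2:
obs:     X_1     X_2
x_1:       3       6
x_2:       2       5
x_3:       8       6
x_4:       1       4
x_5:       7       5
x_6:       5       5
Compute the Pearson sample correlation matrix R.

Step 1 — column means:
  mean(X_1) = (3 + 2 + 8 + 1 + 7 + 5) / 6 = 26/6 = 4.3333
  mean(X_2) = (6 + 5 + 6 + 4 + 5 + 5) / 6 = 31/6 = 5.1667

Step 2 — sample variances and covariances s[i,j] = (1/(n-1)) · Σ_k (x_{k,i} - mean_i) · (x_{k,j} - mean_j), with n-1 = 5:
  s[X_1,X_1] = ((-1.3333)·(-1.3333) + (-2.3333)·(-2.3333) + (3.6667)·(3.6667) + (-3.3333)·(-3.3333) + (2.6667)·(2.6667) + (0.6667)·(0.6667)) / 5 = 39.3333/5 = 7.8667
  s[X_1,X_2] = ((-1.3333)·(0.8333) + (-2.3333)·(-0.1667) + (3.6667)·(0.8333) + (-3.3333)·(-1.1667) + (2.6667)·(-0.1667) + (0.6667)·(-0.1667)) / 5 = 5.6667/5 = 1.1333
  s[X_2,X_2] = ((0.8333)·(0.8333) + (-0.1667)·(-0.1667) + (0.8333)·(0.8333) + (-1.1667)·(-1.1667) + (-0.1667)·(-0.1667) + (-0.1667)·(-0.1667)) / 5 = 2.8333/5 = 0.5667
  Sample standard deviations s_i = √(s[i,i]):
  s(X_1) = √(7.8667) = 2.8048
  s(X_2) = √(0.5667) = 0.7528

Step 3 — r_{ij} = s_{ij} / (s_i · s_j):
  r[X_1,X_1] = 1 (diagonal).
  r[X_1,X_2] = 1.1333 / (2.8048 · 0.7528) = 1.1333 / 2.1113 = 0.5368
  r[X_2,X_2] = 1 (diagonal).

R is symmetric with unit diagonal. Assembling:

R = [[1, 0.5368],
 [0.5368, 1]]


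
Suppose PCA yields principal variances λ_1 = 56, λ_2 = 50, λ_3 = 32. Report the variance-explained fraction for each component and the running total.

Step 1 — total variance = trace(Sigma) = Σ λ_i = 56 + 50 + 32 = 138.

Step 2 — fraction explained by component i = λ_i / Σ λ:
  PC1: 56/138 = 0.4058
  PC2: 50/138 = 0.3623
  PC3: 32/138 = 0.2319

Step 3 — cumulative fraction after k components = (λ_1 + ... + λ_k) / Σ λ:
  k = 1: 56/138 = 0.4058
  k = 2: (56 + 50)/138 = 106/138 = 0.7681
  k = 3: (56 + 50 + 32)/138 = 138/138 = 1

Summary (fraction, with percent):

explained: PC1 0.4058 (40.58%), PC2 0.3623 (36.23%), PC3 0.2319 (23.19%);  cumulative: 0.4058, 0.7681, 1


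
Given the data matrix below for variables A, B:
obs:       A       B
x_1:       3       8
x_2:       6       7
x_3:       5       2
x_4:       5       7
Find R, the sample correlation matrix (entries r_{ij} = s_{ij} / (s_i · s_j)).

Step 1 — column means:
  mean(A) = (3 + 6 + 5 + 5) / 4 = 19/4 = 4.75
  mean(B) = (8 + 7 + 2 + 7) / 4 = 24/4 = 6

Step 2 — sample variances and covariances s[i,j] = (1/(n-1)) · Σ_k (x_{k,i} - mean_i) · (x_{k,j} - mean_j), with n-1 = 3:
  s[A,A] = ((-1.75)·(-1.75) + (1.25)·(1.25) + (0.25)·(0.25) + (0.25)·(0.25)) / 3 = 4.75/3 = 1.5833
  s[A,B] = ((-1.75)·(2) + (1.25)·(1) + (0.25)·(-4) + (0.25)·(1)) / 3 = -3/3 = -1
  s[B,B] = ((2)·(2) + (1)·(1) + (-4)·(-4) + (1)·(1)) / 3 = 22/3 = 7.3333
  Sample standard deviations s_i = √(s[i,i]):
  s(A) = √(1.5833) = 1.2583
  s(B) = √(7.3333) = 2.708

Step 3 — r_{ij} = s_{ij} / (s_i · s_j):
  r[A,A] = 1 (diagonal).
  r[A,B] = -1 / (1.2583 · 2.708) = -1 / 3.4075 = -0.2935
  r[B,B] = 1 (diagonal).

R is symmetric with unit diagonal. Assembling:

R = [[1, -0.2935],
 [-0.2935, 1]]


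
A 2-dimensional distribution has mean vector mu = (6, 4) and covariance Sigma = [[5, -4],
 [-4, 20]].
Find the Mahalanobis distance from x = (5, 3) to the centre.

Step 1 — centre the observation: (x - mu) = (-1, -1).

Step 2 — invert Sigma. det(Sigma) = 5·20 - (-4)² = 84.
  Sigma^{-1} = (1/det) · [[d, -b], [-b, a]] = [[0.2381, 0.0476],
 [0.0476, 0.0595]].

Step 3 — form the quadratic (x - mu)^T · Sigma^{-1} · (x - mu):
  Sigma^{-1} · (x - mu) = (-0.2857, -0.1071).
  (x - mu)^T · [Sigma^{-1} · (x - mu)] = (-1)·(-0.2857) + (-1)·(-0.1071) = 0.3929.

Step 4 — take square root: d = √(0.3929) ≈ 0.6268.

d(x, mu) = √(0.3929) ≈ 0.6268


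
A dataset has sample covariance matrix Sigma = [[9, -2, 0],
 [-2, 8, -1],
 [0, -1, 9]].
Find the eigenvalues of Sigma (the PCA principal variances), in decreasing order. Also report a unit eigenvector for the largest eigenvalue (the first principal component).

Step 1 — characteristic polynomial p(λ) = det(λI - Sigma) = λ³ - tr·λ² + c_1·λ - det, where tr = trace, c_1 = sum of the principal 2×2 minors, det = det(Sigma):
  tr = 9 + 8 + 9 = 26,
  c_1 = (9·8 - (-2)²) + (9·9 - (0)²) + (8·9 - (-1)²) = 68 + 81 + 71 = 220,
  det = 9·(8·9 - (-1)²) - (-2)·((-2)·9 - (-1)·(0)) + (0)·((-2)·(-1) - 8·(0)) = 9·(71) - (-2)·(-18) + (0)·(2) = 603.
  So p(λ) = λ³ - 26λ² + 220λ - 603.
Step 2 — look for an integer root (rational root theorem: any rational root is an integer divisor of 603). Testing λ = 9:
  p(9) = 729 - 2106 + 1980 - 603 = 0  ✓
  Dividing out (λ - 9): p(λ) = (λ - 9)(λ² - 17λ + 67).
Step 3 — remaining eigenvalues from the quadratic λ² - 17λ + 67 = 0:
  Δ = 17² - 4·67 = 289 - 268 = 21,  λ = (17 ± √21)/2 = (17 ± 4.5826)/2 ≈ 10.7913 or 6.2087.
  Sorted: λ_1 = 10.7913,  λ_2 = 9,  λ_3 = 6.2087  (check: sum = 26 = tr ✓).

Step 4 — unit eigenvector for λ_1 ≈ 10.7913: v spans the null space of (Sigma - λ_1 I), whose rows are
  r_1 = (-1.7913, -2, 0),  r_2 = (-2, -2.7913, -1),  r_3 = (0, -1, -1.7913).
  v is orthogonal to every row, so take v ∝ r_1 × r_2 = ((-2)·(-1) - (0)·(-2.7913), (0)·(-2) - (-1.7913)·(-1), (-1.7913)·(-2.7913) - (-2)·(-2)) ≈ (2, -1.7913, 1).
  Let u = (2, -1.7913, 1).
  ||u|| = √((2)² + (-1.7913)² + (1)²) = √(8.2087) ≈ 2.8651,  v_1 = u/||u|| ≈ (0.6981, -0.6252, 0.349) (||v_1|| = 1).

λ_1 = 10.7913,  λ_2 = 9,  λ_3 = 6.2087;  v_1 ≈ (0.6981, -0.6252, 0.349)
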